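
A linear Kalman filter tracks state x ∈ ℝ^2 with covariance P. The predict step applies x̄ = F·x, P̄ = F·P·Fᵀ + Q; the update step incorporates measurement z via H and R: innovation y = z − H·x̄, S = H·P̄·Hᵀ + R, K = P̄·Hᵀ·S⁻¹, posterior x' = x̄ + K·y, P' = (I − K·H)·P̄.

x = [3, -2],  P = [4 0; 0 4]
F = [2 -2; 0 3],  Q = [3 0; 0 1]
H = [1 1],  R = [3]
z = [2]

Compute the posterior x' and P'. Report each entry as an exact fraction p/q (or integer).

x' = [248/27, -188/27]
P' = [824/27 -791/27; -791/27 830/27]

x̄ = F·x = [10, -6]
P̄ = F·P·Fᵀ + Q = [35 -24; -24 37]
y = z − H·x̄ = [-2]
S = H·P̄·Hᵀ + R = [27]
K = P̄·Hᵀ·S⁻¹ = [11/27; 13/27]
x' = x̄ + K·y = [248/27, -188/27]
P' = (I − K·H)·P̄ = [824/27 -791/27; -791/27 830/27]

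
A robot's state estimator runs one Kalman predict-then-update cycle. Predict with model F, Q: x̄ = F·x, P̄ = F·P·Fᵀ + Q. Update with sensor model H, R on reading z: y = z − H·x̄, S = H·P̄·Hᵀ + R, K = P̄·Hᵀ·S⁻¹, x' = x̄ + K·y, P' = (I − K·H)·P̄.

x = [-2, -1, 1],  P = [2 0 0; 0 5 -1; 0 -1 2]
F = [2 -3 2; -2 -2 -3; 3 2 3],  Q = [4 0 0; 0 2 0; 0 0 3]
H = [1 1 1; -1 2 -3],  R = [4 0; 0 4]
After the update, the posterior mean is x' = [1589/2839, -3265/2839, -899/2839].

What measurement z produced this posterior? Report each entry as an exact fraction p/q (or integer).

z = [-1, -2]

x̄ = F·x = [1, 3, -5]
P̄ = F·P·Fᵀ + Q = [77 5 -1; 5 36 -38; -1 -38 47]
S = H·P̄·Hᵀ + R = [96 -99; -99 1078]
K = P̄·Hᵀ·S⁻¹ = [2454/2839 625/31229; 641/2839 5891/31229; -1160/8517 -6648/31229]
x' − x̄ = [-1250/2839, -11782/2839, 13296/2839] = K·y
y = (KᵀK)⁻¹·Kᵀ·(x' − x̄) = [0, -22]
z = y + H·x̄ = [0, -22] + [-1, 20] = [-1, -2]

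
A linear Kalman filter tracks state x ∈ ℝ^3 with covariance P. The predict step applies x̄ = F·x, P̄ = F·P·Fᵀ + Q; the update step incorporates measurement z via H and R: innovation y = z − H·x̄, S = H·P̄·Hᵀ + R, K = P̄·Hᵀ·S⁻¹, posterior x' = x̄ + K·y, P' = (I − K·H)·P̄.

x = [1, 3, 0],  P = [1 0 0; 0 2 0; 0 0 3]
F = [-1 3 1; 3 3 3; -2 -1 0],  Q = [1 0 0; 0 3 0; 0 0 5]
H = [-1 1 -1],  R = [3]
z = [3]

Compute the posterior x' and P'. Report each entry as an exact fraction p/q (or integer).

x̄ = F·x = [8, 12, -5]
P̄ = F·P·Fᵀ + Q = [23 24 -4; 24 57 -12; -4 -12 11]
y = z − H·x̄ = [-6]
S = H·P̄·Hᵀ + R = [62]
K = P̄·Hᵀ·S⁻¹ = [5/62; 45/62; -19/62]
x' = x̄ + K·y = [233/31, 237/31, -98/31]
P' = (I − K·H)·P̄ = [1401/62 1263/62 -153/62; 1263/62 1509/62 111/62; -153/62 111/62 321/62]

x' = [233/31, 237/31, -98/31]
P' = [1401/62 1263/62 -153/62; 1263/62 1509/62 111/62; -153/62 111/62 321/62]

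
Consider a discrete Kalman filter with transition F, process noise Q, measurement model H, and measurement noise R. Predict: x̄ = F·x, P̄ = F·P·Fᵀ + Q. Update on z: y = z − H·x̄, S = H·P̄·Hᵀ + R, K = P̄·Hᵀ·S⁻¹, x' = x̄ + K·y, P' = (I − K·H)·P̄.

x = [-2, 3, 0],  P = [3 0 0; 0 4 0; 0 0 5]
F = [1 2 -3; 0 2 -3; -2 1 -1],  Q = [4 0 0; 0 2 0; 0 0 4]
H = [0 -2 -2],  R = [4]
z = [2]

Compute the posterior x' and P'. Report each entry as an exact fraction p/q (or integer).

x̄ = F·x = [4, 6, 7]
P̄ = F·P·Fᵀ + Q = [68 61 17; 61 63 23; 17 23 25]
y = z − H·x̄ = [28]
S = H·P̄·Hᵀ + R = [540]
K = P̄·Hᵀ·S⁻¹ = [-13/45; -43/135; -8/45]
x' = x̄ + K·y = [-184/45, -394/135, 91/45]
P' = (I − K·H)·P̄ = [344/15 509/45 -161/15; 509/45 1109/135 -341/45; -161/15 -341/45 119/15]

x' = [-184/45, -394/135, 91/45]
P' = [344/15 509/45 -161/15; 509/45 1109/135 -341/45; -161/15 -341/45 119/15]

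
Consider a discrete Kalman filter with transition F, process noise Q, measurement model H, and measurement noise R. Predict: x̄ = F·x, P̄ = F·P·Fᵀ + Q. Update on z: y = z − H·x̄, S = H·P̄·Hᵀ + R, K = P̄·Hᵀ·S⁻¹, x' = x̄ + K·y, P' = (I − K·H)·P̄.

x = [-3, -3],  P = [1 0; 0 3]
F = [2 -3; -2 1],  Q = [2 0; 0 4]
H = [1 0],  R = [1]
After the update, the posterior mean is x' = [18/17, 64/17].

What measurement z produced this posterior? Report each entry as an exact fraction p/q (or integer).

z = [1]

x̄ = F·x = [3, 3]
P̄ = F·P·Fᵀ + Q = [33 -13; -13 11]
S = H·P̄·Hᵀ + R = [34]
K = P̄·Hᵀ·S⁻¹ = [33/34; -13/34]
x' − x̄ = [-33/17, 13/17] = K·y
y = (KᵀK)⁻¹·Kᵀ·(x' − x̄) = [-2]
z = y + H·x̄ = [-2] + [3] = [1]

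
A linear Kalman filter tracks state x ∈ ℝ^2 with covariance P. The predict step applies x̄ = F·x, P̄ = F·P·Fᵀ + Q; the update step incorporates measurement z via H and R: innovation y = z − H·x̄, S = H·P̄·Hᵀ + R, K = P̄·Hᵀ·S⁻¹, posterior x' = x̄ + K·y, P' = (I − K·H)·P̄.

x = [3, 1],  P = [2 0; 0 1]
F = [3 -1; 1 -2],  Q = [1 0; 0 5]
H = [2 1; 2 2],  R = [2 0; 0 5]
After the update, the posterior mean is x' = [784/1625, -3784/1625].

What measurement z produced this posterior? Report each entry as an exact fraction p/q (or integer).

x̄ = F·x = [8, 1]
P̄ = F·P·Fᵀ + Q = [20 8; 8 11]
S = H·P̄·Hᵀ + R = [125 150; 150 193]
K = P̄·Hᵀ·S⁻¹ = [864/1625 -8/65; -489/1625 28/65]
x' − x̄ = [-12216/1625, -5409/1625] = K·y
y = (KᵀK)⁻¹·Kᵀ·(x' − x̄) = [-19, -21]
z = y + H·x̄ = [-19, -21] + [17, 18] = [-2, -3]

z = [-2, -3]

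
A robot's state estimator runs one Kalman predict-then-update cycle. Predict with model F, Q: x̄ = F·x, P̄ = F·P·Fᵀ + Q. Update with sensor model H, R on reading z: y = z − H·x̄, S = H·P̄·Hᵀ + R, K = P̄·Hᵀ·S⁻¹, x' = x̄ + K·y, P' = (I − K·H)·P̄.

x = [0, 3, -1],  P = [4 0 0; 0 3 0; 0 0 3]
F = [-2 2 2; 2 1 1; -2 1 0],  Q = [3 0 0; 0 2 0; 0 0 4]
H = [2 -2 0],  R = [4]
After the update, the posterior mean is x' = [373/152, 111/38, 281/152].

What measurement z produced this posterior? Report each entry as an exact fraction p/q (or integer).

x̄ = F·x = [4, 2, 3]
P̄ = F·P·Fᵀ + Q = [43 -4 22; -4 24 -13; 22 -13 23]
S = H·P̄·Hᵀ + R = [304]
K = P̄·Hᵀ·S⁻¹ = [47/152; -7/38; 35/152]
x' − x̄ = [-235/152, 35/38, -175/152] = K·y
y = (KᵀK)⁻¹·Kᵀ·(x' − x̄) = [-5]
z = y + H·x̄ = [-5] + [4] = [-1]

z = [-1]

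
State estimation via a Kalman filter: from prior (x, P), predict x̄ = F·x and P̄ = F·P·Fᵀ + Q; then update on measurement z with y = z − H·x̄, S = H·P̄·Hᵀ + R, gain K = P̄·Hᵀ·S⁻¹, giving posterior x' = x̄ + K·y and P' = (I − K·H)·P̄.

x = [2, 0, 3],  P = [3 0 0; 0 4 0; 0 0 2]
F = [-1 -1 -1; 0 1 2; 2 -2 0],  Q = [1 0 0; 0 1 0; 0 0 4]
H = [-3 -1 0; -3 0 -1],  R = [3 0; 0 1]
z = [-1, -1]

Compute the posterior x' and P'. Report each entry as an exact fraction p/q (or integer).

x' = [-2037/1867, 7105/1867, 7950/1867]
P' = [1360/1867 -2697/1867 -3856/1867; -2697/1867 17871/3734 7515/1867; -3856/1867 7515/1867 12734/1867]

x̄ = F·x = [-5, 6, 4]
P̄ = F·P·Fᵀ + Q = [10 -8 2; -8 13 -8; 2 -8 32]
y = z − H·x̄ = [-10, -12]
S = H·P̄·Hᵀ + R = [58 64; 64 135]
K = P̄·Hᵀ·S⁻¹ = [-461/1867 -224/1867; -563/3734 576/1867; 1351/1867 -1166/1867]
x' = x̄ + K·y = [-2037/1867, 7105/1867, 7950/1867]
P' = (I − K·H)·P̄ = [1360/1867 -2697/1867 -3856/1867; -2697/1867 17871/3734 7515/1867; -3856/1867 7515/1867 12734/1867]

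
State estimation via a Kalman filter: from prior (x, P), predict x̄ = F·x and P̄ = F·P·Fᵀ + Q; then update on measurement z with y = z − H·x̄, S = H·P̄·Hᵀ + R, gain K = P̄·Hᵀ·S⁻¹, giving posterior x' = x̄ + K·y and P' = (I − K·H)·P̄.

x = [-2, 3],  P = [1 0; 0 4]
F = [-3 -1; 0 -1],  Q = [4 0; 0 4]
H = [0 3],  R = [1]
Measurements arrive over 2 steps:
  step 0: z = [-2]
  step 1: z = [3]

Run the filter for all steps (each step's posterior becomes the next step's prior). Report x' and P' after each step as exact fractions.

step 0: x' = [303/73, -51/73], P' = [1097/73 4/73; 4/73 8/73]
step 1: x' = [-32538/2773, 2751/2773], P' = [387297/2773 20/2773; 20/2773 300/2773]

step 0: x̄ = F·x = [3, -3]
step 0: P̄ = F·P·Fᵀ + Q = [17 4; 4 8]
step 0: y = z − H·x̄ = [7]
step 0: S = H·P̄·Hᵀ + R = [73]
step 0: K = P̄·Hᵀ·S⁻¹ = [12/73; 24/73]
step 0: x' = x̄ + K·y = [303/73, -51/73]
step 0: P' = (I − K·H)·P̄ = [1097/73 4/73; 4/73 8/73]
step 1: x̄ = F·x = [-858/73, 51/73]
step 1: P̄ = F·P·Fᵀ + Q = [10197/73 20/73; 20/73 300/73]
step 1: y = z − H·x̄ = [66/73]
step 1: S = H·P̄·Hᵀ + R = [2773/73]
step 1: K = P̄·Hᵀ·S⁻¹ = [60/2773; 900/2773]
step 1: x' = x̄ + K·y = [-32538/2773, 2751/2773]
step 1: P' = (I − K·H)·P̄ = [387297/2773 20/2773; 20/2773 300/2773]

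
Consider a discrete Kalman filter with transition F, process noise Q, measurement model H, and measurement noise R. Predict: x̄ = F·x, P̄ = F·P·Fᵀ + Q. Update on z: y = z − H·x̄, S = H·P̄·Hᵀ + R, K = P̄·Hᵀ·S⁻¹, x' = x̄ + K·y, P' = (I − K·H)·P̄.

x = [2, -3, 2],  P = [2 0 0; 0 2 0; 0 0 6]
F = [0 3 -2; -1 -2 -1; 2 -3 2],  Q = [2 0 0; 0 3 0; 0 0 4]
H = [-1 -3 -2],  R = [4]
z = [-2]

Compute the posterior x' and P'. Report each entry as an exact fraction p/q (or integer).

x' = [-1847/219, -787/219, 791/73]
P' = [8036/219 1960/219 -2346/73; 1960/219 1760/219 -1174/73; -2346/73 -1174/73 2970/73]

x̄ = F·x = [-13, 2, 17]
P̄ = F·P·Fᵀ + Q = [44 0 -42; 0 19 -4; -42 -4 54]
y = z − H·x̄ = [25]
S = H·P̄·Hᵀ + R = [219]
K = P̄·Hᵀ·S⁻¹ = [40/219; -49/219; -18/73]
x' = x̄ + K·y = [-1847/219, -787/219, 791/73]
P' = (I − K·H)·P̄ = [8036/219 1960/219 -2346/73; 1960/219 1760/219 -1174/73; -2346/73 -1174/73 2970/73]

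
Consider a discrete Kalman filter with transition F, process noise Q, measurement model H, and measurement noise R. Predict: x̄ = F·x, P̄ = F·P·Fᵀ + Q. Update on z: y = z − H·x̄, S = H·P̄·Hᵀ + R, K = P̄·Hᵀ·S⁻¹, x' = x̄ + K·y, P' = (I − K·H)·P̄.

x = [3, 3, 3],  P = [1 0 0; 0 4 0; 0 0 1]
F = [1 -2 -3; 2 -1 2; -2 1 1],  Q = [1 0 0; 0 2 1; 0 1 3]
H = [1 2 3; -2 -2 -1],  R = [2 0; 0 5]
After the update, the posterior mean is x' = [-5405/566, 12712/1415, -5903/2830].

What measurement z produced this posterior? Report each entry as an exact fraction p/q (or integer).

x̄ = F·x = [-12, 9, 0]
P̄ = F·P·Fᵀ + Q = [27 4 -13; 4 14 -5; -13 -5 12]
S = H·P̄·Hᵀ + R = [71 -39; -39 141]
K = P̄·Hᵀ·S⁻¹ = [-165/566 -727/1698; 198/1415 -769/4245; 923/2830 737/2830]
x' − x̄ = [1387/566, -23/1415, -5903/2830] = K·y
y = (KᵀK)⁻¹·Kᵀ·(x' − x̄) = [-4, -3]
z = y + H·x̄ = [-4, -3] + [6, 6] = [2, 3]

z = [2, 3]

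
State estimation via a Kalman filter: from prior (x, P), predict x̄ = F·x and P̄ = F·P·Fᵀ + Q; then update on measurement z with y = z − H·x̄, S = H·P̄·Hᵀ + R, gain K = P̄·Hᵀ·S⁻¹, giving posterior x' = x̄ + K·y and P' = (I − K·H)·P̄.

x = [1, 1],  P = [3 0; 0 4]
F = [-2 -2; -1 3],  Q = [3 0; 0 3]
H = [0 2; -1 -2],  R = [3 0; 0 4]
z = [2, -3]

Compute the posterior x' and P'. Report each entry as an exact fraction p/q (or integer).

x̄ = F·x = [-4, 2]
P̄ = F·P·Fᵀ + Q = [31 -18; -18 42]
y = z − H·x̄ = [-2, -3]
S = H·P̄·Hᵀ + R = [171 -132; -132 131]
K = P̄·Hᵀ·S⁻¹ = [-1352/1659 -433/553; 764/1659 -22/553]
x' = x̄ + K·y = [-5/237, 284/237]
P' = (I − K·H)·P̄ = [3084/553 -676/553; -676/553 382/553]

x' = [-5/237, 284/237]
P' = [3084/553 -676/553; -676/553 382/553]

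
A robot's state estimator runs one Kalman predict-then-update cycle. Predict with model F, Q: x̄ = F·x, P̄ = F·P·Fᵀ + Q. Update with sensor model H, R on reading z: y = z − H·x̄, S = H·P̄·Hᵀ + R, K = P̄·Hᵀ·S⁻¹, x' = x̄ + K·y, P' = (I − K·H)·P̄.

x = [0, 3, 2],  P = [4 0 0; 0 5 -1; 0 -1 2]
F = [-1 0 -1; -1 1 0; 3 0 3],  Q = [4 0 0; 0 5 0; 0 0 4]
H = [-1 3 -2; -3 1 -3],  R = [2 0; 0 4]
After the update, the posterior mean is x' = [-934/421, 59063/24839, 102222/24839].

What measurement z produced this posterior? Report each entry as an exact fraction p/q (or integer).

x̄ = F·x = [-2, 3, 6]
P̄ = F·P·Fᵀ + Q = [10 5 -18; 5 14 -15; -18 -15 58]
S = H·P̄·Hᵀ + R = [448 373; 373 366]
K = P̄·Hᵀ·S⁻¹ = [71/421 -39/421; 8110/24839 -5279/24839; -1983/24839 -7141/24839]
x' − x̄ = [-92/421, -15454/24839, -46812/24839] = K·y
y = (KᵀK)⁻¹·Kᵀ·(x' − x̄) = [2, 6]
z = y + H·x̄ = [2, 6] + [-1, -9] = [1, -3]

z = [1, -3]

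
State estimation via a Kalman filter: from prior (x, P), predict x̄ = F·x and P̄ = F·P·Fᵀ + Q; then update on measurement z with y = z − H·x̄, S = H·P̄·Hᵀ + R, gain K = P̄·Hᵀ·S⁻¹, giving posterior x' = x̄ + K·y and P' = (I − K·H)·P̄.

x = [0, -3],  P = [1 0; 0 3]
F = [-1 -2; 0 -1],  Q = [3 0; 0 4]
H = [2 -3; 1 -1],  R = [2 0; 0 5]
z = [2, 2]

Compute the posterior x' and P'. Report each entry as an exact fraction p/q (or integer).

x̄ = F·x = [6, 3]
P̄ = F·P·Fᵀ + Q = [16 6; 6 7]
y = z − H·x̄ = [-1, -1]
S = H·P̄·Hᵀ + R = [57 23; 23 16]
K = P̄·Hᵀ·S⁻¹ = [-6/383 248/383; -121/383 150/383]
x' = x̄ + K·y = [2056/383, 1120/383]
P' = (I − K·H)·P̄ = [3732/383 2492/383; 2492/383 1742/383]

x' = [2056/383, 1120/383]
P' = [3732/383 2492/383; 2492/383 1742/383]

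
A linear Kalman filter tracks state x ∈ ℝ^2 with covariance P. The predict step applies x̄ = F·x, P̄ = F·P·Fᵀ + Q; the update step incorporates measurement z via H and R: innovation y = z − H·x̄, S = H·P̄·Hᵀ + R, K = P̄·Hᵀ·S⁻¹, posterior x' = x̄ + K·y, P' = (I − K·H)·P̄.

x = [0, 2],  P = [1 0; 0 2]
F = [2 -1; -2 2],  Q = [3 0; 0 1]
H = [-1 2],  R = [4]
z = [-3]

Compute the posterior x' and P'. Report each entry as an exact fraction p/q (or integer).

x' = [131/97, -54/97]
P' = [248/97 74/97; 74/97 105/97]

x̄ = F·x = [-2, 4]
P̄ = F·P·Fᵀ + Q = [9 -8; -8 13]
y = z − H·x̄ = [-13]
S = H·P̄·Hᵀ + R = [97]
K = P̄·Hᵀ·S⁻¹ = [-25/97; 34/97]
x' = x̄ + K·y = [131/97, -54/97]
P' = (I − K·H)·P̄ = [248/97 74/97; 74/97 105/97]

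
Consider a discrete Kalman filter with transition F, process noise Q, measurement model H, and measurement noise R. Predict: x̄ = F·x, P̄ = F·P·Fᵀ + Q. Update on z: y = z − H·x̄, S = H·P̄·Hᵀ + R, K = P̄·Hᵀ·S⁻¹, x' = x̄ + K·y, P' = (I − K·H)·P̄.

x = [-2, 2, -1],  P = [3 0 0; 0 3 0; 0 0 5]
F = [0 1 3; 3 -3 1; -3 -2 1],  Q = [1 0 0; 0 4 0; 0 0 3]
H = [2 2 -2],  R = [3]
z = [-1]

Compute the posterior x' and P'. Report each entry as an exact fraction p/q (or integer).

x' = [2021/647, -4177/647, -1789/647]
P' = [23239/647 -9550/647 13551/647; -9550/647 19445/647 9676/647; 13551/647 9676/647 23353/647]

x̄ = F·x = [-1, -13, 1]
P̄ = F·P·Fᵀ + Q = [49 6 9; 6 63 -4; 9 -4 47]
y = z − H·x̄ = [29]
S = H·P̄·Hᵀ + R = [647]
K = P̄·Hᵀ·S⁻¹ = [92/647; 146/647; -84/647]
x' = x̄ + K·y = [2021/647, -4177/647, -1789/647]
P' = (I − K·H)·P̄ = [23239/647 -9550/647 13551/647; -9550/647 19445/647 9676/647; 13551/647 9676/647 23353/647]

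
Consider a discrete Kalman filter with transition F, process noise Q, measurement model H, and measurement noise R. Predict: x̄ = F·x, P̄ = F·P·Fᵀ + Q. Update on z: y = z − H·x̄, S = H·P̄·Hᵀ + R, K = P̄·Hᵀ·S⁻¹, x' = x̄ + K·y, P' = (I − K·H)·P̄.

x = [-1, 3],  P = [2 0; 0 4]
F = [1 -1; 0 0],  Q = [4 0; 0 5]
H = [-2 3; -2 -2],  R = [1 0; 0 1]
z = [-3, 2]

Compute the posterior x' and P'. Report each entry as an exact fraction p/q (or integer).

x' = [-122/2573, -5105/5146]
P' = [330/2573 50/2573; 50/2573 405/5146]

x̄ = F·x = [-4, 0]
P̄ = F·P·Fᵀ + Q = [10 0; 0 5]
y = z − H·x̄ = [-11, -6]
S = H·P̄·Hᵀ + R = [86 10; 10 61]
K = P̄·Hᵀ·S⁻¹ = [-510/2573 -760/2573; 1015/5146 -505/2573]
x' = x̄ + K·y = [-122/2573, -5105/5146]
P' = (I − K·H)·P̄ = [330/2573 50/2573; 50/2573 405/5146]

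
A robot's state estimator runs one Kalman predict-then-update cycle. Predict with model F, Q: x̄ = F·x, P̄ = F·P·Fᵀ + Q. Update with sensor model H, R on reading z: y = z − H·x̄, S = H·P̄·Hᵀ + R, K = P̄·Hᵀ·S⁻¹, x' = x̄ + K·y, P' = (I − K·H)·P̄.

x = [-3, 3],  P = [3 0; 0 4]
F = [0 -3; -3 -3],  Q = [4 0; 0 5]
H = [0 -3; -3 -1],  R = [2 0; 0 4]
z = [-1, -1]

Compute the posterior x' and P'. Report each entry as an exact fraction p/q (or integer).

x' = [23/2481, 3070/7443]
P' = [378/827 -172/2481; -172/2481 1636/7443]

x̄ = F·x = [-9, 0]
P̄ = F·P·Fᵀ + Q = [40 36; 36 68]
y = z − H·x̄ = [-1, -28]
S = H·P̄·Hᵀ + R = [614 528; 528 648]
K = P̄·Hᵀ·S⁻¹ = [86/827 -1615/4962; -818/2481 -22/7443]
x' = x̄ + K·y = [23/2481, 3070/7443]
P' = (I − K·H)·P̄ = [378/827 -172/2481; -172/2481 1636/7443]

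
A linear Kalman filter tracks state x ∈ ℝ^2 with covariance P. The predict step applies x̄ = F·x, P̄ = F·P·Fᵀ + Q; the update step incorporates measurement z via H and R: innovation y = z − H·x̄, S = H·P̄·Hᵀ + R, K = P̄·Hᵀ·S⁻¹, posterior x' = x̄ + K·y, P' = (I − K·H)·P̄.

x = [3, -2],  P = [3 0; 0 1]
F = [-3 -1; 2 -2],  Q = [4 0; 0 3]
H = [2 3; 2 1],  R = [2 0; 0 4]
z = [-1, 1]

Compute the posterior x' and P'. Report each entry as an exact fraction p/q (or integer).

x̄ = F·x = [-7, 10]
P̄ = F·P·Fᵀ + Q = [32 -16; -16 19]
y = z − H·x̄ = [-17, 5]
S = H·P̄·Hᵀ + R = [109 57; 57 87]
K = P̄·Hᵀ·S⁻¹ = [-224/1039 720/1039; 486/1039 -1421/3117]
x' = x̄ + K·y = [135/1039, -721/3117]
P' = (I − K·H)·P̄ = [2272/1039 -1664/1039; -1664/1039 4300/3117]

x' = [135/1039, -721/3117]
P' = [2272/1039 -1664/1039; -1664/1039 4300/3117]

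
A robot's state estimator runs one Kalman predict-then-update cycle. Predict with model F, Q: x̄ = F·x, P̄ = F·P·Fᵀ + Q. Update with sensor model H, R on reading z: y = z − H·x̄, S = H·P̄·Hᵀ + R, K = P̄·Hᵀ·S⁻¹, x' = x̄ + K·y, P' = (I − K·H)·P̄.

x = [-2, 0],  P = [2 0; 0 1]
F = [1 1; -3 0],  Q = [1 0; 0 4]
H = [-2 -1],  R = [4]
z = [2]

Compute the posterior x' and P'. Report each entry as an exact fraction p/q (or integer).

x' = [-22/9, 34/9]
P' = [34/9 -64/9; -64/9 148/9]

x̄ = F·x = [-2, 6]
P̄ = F·P·Fᵀ + Q = [4 -6; -6 22]
y = z − H·x̄ = [4]
S = H·P̄·Hᵀ + R = [18]
K = P̄·Hᵀ·S⁻¹ = [-1/9; -5/9]
x' = x̄ + K·y = [-22/9, 34/9]
P' = (I − K·H)·P̄ = [34/9 -64/9; -64/9 148/9]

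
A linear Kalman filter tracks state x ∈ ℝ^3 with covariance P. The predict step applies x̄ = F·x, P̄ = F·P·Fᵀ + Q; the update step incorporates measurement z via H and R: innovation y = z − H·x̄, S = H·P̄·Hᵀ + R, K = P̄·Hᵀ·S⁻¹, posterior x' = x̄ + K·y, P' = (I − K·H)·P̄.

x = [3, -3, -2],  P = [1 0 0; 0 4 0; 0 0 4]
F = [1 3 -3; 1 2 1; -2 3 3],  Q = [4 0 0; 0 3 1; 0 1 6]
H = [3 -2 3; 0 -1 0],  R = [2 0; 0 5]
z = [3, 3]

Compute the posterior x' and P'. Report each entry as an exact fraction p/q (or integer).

x̄ = F·x = [0, -5, -21]
P̄ = F·P·Fᵀ + Q = [77 13 -2; 13 24 35; -2 35 82]
y = z − H·x̄ = [56, -2]
S = H·P̄·Hᵀ + R = [917 -96; -96 29]
K = P̄·Hᵀ·S⁻¹ = [4523/17377 7183/17377; 480/17377 -12792/17377; 1570/17377 -15775/17377]
x' = x̄ + K·y = [238922/17377, -34421/17377, -245447/17377]
P' = (I − K·H)·P̄ = [531331/17377 -35915/17377 -552259/17377; -35915/17377 63960/17377 78875/17377; -552259/17377 78875/17377 605889/17377]

x' = [238922/17377, -34421/17377, -245447/17377]
P' = [531331/17377 -35915/17377 -552259/17377; -35915/17377 63960/17377 78875/17377; -552259/17377 78875/17377 605889/17377]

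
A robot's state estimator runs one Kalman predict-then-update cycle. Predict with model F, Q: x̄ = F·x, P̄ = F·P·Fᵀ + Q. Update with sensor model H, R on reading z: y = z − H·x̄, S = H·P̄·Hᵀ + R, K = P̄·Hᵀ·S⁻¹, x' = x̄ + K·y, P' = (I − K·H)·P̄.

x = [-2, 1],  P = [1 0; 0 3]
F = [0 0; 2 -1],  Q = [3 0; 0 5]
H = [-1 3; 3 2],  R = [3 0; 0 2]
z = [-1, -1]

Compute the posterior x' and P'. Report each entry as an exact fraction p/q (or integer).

x̄ = F·x = [0, -5]
P̄ = F·P·Fᵀ + Q = [3 0; 0 12]
y = z − H·x̄ = [14, 9]
S = H·P̄·Hᵀ + R = [114 63; 63 77]
K = P̄·Hᵀ·S⁻¹ = [-38/229 405/1603; 60/229 156/1603]
x' = x̄ + K·y = [-79/1603, -731/1603]
P' = (I − K·H)·P̄ = [366/1603 -144/1603; -144/1603 372/1603]

x' = [-79/1603, -731/1603]
P' = [366/1603 -144/1603; -144/1603 372/1603]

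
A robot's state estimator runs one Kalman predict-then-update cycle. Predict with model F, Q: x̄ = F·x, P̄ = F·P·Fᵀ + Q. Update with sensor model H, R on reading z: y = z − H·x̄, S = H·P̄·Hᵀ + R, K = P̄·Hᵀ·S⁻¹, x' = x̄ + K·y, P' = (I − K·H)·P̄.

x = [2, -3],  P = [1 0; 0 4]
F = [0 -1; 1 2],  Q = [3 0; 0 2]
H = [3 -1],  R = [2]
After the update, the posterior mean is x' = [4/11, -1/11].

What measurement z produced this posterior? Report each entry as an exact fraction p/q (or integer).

z = [1]

x̄ = F·x = [3, -4]
P̄ = F·P·Fᵀ + Q = [7 -8; -8 19]
S = H·P̄·Hᵀ + R = [132]
K = P̄·Hᵀ·S⁻¹ = [29/132; -43/132]
x' − x̄ = [-29/11, 43/11] = K·y
y = (KᵀK)⁻¹·Kᵀ·(x' − x̄) = [-12]
z = y + H·x̄ = [-12] + [13] = [1]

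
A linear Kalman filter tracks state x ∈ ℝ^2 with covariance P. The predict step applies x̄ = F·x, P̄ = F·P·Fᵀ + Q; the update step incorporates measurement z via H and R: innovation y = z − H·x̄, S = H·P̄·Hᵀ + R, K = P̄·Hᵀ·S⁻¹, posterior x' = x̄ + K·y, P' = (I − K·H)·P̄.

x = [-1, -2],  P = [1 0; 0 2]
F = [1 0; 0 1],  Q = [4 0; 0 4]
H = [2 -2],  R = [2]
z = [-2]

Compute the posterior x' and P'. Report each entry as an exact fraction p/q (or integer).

x̄ = F·x = [-1, -2]
P̄ = F·P·Fᵀ + Q = [5 0; 0 6]
y = z − H·x̄ = [-4]
S = H·P̄·Hᵀ + R = [46]
K = P̄·Hᵀ·S⁻¹ = [5/23; -6/23]
x' = x̄ + K·y = [-43/23, -22/23]
P' = (I − K·H)·P̄ = [65/23 60/23; 60/23 66/23]

x' = [-43/23, -22/23]
P' = [65/23 60/23; 60/23 66/23]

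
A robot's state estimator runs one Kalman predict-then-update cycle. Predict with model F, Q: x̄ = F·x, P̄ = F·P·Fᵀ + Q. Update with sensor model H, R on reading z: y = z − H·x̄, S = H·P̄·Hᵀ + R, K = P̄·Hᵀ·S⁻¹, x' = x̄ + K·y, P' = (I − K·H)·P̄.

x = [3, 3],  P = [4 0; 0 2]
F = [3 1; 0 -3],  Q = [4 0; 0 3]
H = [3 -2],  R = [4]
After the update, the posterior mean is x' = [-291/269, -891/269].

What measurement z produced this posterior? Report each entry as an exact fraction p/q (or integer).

x̄ = F·x = [12, -9]
P̄ = F·P·Fᵀ + Q = [42 -6; -6 21]
S = H·P̄·Hᵀ + R = [538]
K = P̄·Hᵀ·S⁻¹ = [69/269; -30/269]
x' − x̄ = [-3519/269, 1530/269] = K·y
y = (KᵀK)⁻¹·Kᵀ·(x' − x̄) = [-51]
z = y + H·x̄ = [-51] + [54] = [3]

z = [3]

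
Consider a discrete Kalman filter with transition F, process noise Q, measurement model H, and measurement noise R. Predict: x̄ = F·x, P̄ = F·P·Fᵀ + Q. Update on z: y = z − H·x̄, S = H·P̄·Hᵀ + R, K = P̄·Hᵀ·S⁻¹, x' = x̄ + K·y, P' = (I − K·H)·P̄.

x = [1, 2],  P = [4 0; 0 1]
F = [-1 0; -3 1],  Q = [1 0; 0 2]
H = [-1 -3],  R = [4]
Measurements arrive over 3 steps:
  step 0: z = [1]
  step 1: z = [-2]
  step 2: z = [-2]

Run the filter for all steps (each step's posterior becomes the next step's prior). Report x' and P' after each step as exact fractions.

step 0: x' = [-103/144, -5/48], P' = [479/432 -35/144; -35/144 23/48]
step 1: x' = [20407/65999, 39985/65999], P' = [68210/65999 -15354/65999; -15354/65999 31222/65999]
step 2: x' = [-349688/9541215, 2063074/3180405], P' = [9845986/9541215 -741038/3180405; -741038/3180405 501254/1060135]

step 0: x̄ = F·x = [-1, -1]
step 0: P̄ = F·P·Fᵀ + Q = [5 12; 12 39]
step 0: y = z − H·x̄ = [-3]
step 0: S = H·P̄·Hᵀ + R = [432]
step 0: K = P̄·Hᵀ·S⁻¹ = [-41/432; -43/144]
step 0: x' = x̄ + K·y = [-103/144, -5/48]
step 0: P' = (I − K·H)·P̄ = [479/432 -35/144; -35/144 23/48]
step 1: x̄ = F·x = [103/144, 49/24]
step 1: P̄ = F·P·Fᵀ + Q = [911/432 257/72; 257/72 167/12]
step 1: y = z − H·x̄ = [697/144]
step 1: S = H·P̄·Hᵀ + R = [65999/432]
step 1: K = P̄·Hᵀ·S⁻¹ = [-5537/65999; -19578/65999]
step 1: x' = x̄ + K·y = [20407/65999, 39985/65999]
step 1: P' = (I − K·H)·P̄ = [68210/65999 -15354/65999; -15354/65999 31222/65999]
step 2: x̄ = F·x = [-20407/65999, -21236/65999]
step 2: P̄ = F·P·Fᵀ + Q = [134209/65999 219984/65999; 219984/65999 869234/65999]
step 2: y = z − H·x̄ = [-216113/65999]
step 2: S = H·P̄·Hᵀ + R = [9541215/65999]
step 2: K = P̄·Hᵀ·S⁻¹ = [-794161/9541215; -942562/3180405]
step 2: x' = x̄ + K·y = [-349688/9541215, 2063074/3180405]
step 2: P' = (I − K·H)·P̄ = [9845986/9541215 -741038/3180405; -741038/3180405 501254/1060135]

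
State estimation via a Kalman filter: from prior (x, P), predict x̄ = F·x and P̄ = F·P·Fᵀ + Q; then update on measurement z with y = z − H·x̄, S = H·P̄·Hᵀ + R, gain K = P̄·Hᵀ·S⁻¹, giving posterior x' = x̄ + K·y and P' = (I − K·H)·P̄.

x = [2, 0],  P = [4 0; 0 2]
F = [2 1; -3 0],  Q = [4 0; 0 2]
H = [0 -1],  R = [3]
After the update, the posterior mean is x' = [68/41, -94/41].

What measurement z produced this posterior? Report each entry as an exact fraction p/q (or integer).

x̄ = F·x = [4, -6]
P̄ = F·P·Fᵀ + Q = [22 -24; -24 38]
S = H·P̄·Hᵀ + R = [41]
K = P̄·Hᵀ·S⁻¹ = [24/41; -38/41]
x' − x̄ = [-96/41, 152/41] = K·y
y = (KᵀK)⁻¹·Kᵀ·(x' − x̄) = [-4]
z = y + H·x̄ = [-4] + [6] = [2]

z = [2]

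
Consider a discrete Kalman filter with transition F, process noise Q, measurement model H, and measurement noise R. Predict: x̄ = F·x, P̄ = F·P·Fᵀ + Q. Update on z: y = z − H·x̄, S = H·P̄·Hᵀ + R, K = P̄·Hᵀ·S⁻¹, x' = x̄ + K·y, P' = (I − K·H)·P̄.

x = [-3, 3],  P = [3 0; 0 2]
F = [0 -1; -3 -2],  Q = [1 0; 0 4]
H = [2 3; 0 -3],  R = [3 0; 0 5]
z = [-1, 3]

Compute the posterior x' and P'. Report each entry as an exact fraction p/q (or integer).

x' = [-725/751, -979/6759]
P' = [813/751 -330/751; -330/751 2605/6759]

x̄ = F·x = [-3, 3]
P̄ = F·P·Fᵀ + Q = [3 4; 4 39]
y = z − H·x̄ = [-4, 12]
S = H·P̄·Hᵀ + R = [414 -375; -375 356]
K = P̄·Hᵀ·S⁻¹ = [212/751 198/751; 625/6759 -521/2253]
x' = x̄ + K·y = [-725/751, -979/6759]
P' = (I − K·H)·P̄ = [813/751 -330/751; -330/751 2605/6759]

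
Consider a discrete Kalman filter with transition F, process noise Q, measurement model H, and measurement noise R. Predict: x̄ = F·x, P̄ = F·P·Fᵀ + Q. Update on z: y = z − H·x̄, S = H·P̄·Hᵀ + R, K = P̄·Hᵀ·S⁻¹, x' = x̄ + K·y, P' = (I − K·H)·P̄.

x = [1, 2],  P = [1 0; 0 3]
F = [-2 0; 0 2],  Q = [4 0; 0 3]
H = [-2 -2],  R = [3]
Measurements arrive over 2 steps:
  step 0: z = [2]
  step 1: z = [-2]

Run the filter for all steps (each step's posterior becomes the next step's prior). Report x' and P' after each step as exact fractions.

step 0: x' = [-286/95, 40/19], P' = [504/95 -96/19; -96/19 105/19]
step 1: x' = [49972/34769, -1796/4967], P' = [92580/34769 -11376/4967; -11376/4967 13221/4967]

step 0: x̄ = F·x = [-2, 4]
step 0: P̄ = F·P·Fᵀ + Q = [8 0; 0 15]
step 0: y = z − H·x̄ = [6]
step 0: S = H·P̄·Hᵀ + R = [95]
step 0: K = P̄·Hᵀ·S⁻¹ = [-16/95; -6/19]
step 0: x' = x̄ + K·y = [-286/95, 40/19]
step 0: P' = (I − K·H)·P̄ = [504/95 -96/19; -96/19 105/19]
step 1: x̄ = F·x = [572/95, 80/19]
step 1: P̄ = F·P·Fᵀ + Q = [2396/95 384/19; 384/19 477/19]
step 1: y = z − H·x̄ = [1754/95]
step 1: S = H·P̄·Hᵀ + R = [34769/95]
step 1: K = P̄·Hᵀ·S⁻¹ = [-8632/34769; -1230/4967]
step 1: x' = x̄ + K·y = [49972/34769, -1796/4967]
step 1: P' = (I − K·H)·P̄ = [92580/34769 -11376/4967; -11376/4967 13221/4967]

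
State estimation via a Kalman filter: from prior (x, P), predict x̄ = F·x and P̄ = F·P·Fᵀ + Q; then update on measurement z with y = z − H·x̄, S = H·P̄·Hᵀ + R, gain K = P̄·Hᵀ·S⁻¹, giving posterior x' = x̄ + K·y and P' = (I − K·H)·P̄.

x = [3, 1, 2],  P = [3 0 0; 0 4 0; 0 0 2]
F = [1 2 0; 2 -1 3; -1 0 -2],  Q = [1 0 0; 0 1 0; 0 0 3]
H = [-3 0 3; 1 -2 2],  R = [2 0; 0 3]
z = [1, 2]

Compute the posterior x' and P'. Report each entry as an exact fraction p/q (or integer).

x̄ = F·x = [5, 11, -7]
P̄ = F·P·Fᵀ + Q = [20 -2 -3; -2 35 -18; -3 -18 14]
y = z − H·x̄ = [37, 33]
S = H·P̄·Hᵀ + R = [362 129; 129 359]
K = P̄·Hᵀ·S⁻¹ = [-27093/113317 15417/113317; -3300/113317 -32904/113317; 10440/113317 15503/113317]
x' = x̄ + K·y = [72905/113317, 38555/113317, 104660/113317]
P' = (I − K·H)·P̄ = [119417/113317 137938/113317 101355/113317; 137938/113317 254063/113317 135738/113317; 101355/113317 135738/113317 108315/113317]

x' = [72905/113317, 38555/113317, 104660/113317]
P' = [119417/113317 137938/113317 101355/113317; 137938/113317 254063/113317 135738/113317; 101355/113317 135738/113317 108315/113317]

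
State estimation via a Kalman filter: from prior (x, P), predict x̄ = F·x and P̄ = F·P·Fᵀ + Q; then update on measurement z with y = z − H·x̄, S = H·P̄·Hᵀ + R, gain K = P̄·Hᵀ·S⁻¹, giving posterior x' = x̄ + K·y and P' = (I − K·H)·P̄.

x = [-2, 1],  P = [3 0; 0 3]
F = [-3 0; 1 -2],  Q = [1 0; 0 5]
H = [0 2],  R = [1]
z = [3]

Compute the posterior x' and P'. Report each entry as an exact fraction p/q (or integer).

x' = [32/9, 116/81]
P' = [24 -1/9; -1/9 20/81]

x̄ = F·x = [6, -4]
P̄ = F·P·Fᵀ + Q = [28 -9; -9 20]
y = z − H·x̄ = [11]
S = H·P̄·Hᵀ + R = [81]
K = P̄·Hᵀ·S⁻¹ = [-2/9; 40/81]
x' = x̄ + K·y = [32/9, 116/81]
P' = (I − K·H)·P̄ = [24 -1/9; -1/9 20/81]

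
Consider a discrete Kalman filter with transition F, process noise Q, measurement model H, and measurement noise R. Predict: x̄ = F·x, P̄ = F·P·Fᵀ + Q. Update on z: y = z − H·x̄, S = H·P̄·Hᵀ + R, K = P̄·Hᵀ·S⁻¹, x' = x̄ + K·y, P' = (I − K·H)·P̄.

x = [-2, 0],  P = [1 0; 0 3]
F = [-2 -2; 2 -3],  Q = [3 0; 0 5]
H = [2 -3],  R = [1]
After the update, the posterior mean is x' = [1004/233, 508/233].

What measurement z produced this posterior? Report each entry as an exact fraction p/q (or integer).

z = [2]

x̄ = F·x = [4, -4]
P̄ = F·P·Fᵀ + Q = [19 14; 14 36]
S = H·P̄·Hᵀ + R = [233]
K = P̄·Hᵀ·S⁻¹ = [-4/233; -80/233]
x' − x̄ = [72/233, 1440/233] = K·y
y = (KᵀK)⁻¹·Kᵀ·(x' − x̄) = [-18]
z = y + H·x̄ = [-18] + [20] = [2]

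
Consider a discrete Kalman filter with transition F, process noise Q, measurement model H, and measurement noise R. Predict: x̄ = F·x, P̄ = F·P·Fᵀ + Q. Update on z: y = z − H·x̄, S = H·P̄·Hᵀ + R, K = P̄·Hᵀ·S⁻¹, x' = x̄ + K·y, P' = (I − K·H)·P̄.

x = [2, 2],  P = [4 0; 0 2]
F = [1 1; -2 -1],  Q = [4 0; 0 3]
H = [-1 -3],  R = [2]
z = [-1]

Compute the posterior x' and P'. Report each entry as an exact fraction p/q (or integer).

x' = [88/47, -17/47]
P' = [1010/141 -350/141; -350/141 152/141]

x̄ = F·x = [4, -6]
P̄ = F·P·Fᵀ + Q = [10 -10; -10 21]
y = z − H·x̄ = [-15]
S = H·P̄·Hᵀ + R = [141]
K = P̄·Hᵀ·S⁻¹ = [20/141; -53/141]
x' = x̄ + K·y = [88/47, -17/47]
P' = (I − K·H)·P̄ = [1010/141 -350/141; -350/141 152/141]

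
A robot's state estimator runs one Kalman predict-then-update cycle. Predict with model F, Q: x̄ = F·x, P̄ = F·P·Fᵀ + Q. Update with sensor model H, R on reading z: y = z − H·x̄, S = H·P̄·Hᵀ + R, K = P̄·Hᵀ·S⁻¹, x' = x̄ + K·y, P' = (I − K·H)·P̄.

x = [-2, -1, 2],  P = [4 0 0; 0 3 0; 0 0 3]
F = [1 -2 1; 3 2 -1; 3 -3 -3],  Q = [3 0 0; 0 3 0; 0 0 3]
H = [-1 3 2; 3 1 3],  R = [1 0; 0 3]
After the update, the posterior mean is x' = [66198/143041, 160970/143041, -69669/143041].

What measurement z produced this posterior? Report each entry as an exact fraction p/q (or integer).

z = [2, 1]

x̄ = F·x = [2, -10, -9]
P̄ = F·P·Fᵀ + Q = [22 -3 21; -3 54 27; 21 27 93]
S = H·P̄·Hᵀ + R = [1139 990; 990 1614]
K = P̄·Hᵀ·S⁻¹ = [-17831/143041 22104/143041; 38121/143041 -12216/143041; 5289/143041 58917/286082]
x' − x̄ = [-219884/143041, 1591380/143041, 1217700/143041] = K·y
y = (KᵀK)⁻¹·Kᵀ·(x' − x̄) = [52, 32]
z = y + H·x̄ = [52, 32] + [-50, -31] = [2, 1]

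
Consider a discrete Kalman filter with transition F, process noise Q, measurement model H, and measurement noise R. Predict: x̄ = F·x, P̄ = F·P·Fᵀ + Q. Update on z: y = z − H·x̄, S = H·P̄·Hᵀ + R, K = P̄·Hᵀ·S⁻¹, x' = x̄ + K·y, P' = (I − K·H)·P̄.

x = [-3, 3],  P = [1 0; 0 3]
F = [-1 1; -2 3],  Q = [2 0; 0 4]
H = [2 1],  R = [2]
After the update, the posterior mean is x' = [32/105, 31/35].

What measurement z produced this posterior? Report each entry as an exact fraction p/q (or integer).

x̄ = F·x = [6, 15]
P̄ = F·P·Fᵀ + Q = [6 11; 11 35]
S = H·P̄·Hᵀ + R = [105]
K = P̄·Hᵀ·S⁻¹ = [23/105; 19/35]
x' − x̄ = [-598/105, -494/35] = K·y
y = (KᵀK)⁻¹·Kᵀ·(x' − x̄) = [-26]
z = y + H·x̄ = [-26] + [27] = [1]

z = [1]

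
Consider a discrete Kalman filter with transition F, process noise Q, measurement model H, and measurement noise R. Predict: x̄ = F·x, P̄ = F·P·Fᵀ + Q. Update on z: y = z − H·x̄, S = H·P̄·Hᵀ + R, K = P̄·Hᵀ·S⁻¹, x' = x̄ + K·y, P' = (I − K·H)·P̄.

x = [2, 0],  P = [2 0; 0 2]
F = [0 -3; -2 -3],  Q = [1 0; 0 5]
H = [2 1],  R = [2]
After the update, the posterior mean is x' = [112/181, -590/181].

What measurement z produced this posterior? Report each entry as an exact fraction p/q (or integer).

z = [-2]

x̄ = F·x = [0, -4]
P̄ = F·P·Fᵀ + Q = [19 18; 18 31]
S = H·P̄·Hᵀ + R = [181]
K = P̄·Hᵀ·S⁻¹ = [56/181; 67/181]
x' − x̄ = [112/181, 134/181] = K·y
y = (KᵀK)⁻¹·Kᵀ·(x' − x̄) = [2]
z = y + H·x̄ = [2] + [-4] = [-2]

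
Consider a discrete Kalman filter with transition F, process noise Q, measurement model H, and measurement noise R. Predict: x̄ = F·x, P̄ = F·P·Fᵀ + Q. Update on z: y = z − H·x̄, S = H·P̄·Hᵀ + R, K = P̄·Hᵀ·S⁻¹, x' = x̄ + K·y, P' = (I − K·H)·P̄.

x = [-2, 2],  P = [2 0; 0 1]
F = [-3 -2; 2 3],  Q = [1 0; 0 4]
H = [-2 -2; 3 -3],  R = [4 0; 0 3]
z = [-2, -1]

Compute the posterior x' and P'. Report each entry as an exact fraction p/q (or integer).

x̄ = F·x = [2, 2]
P̄ = F·P·Fᵀ + Q = [23 -18; -18 21]
y = z − H·x̄ = [6, -1]
S = H·P̄·Hᵀ + R = [36 -12; -12 723]
K = P̄·Hᵀ·S⁻¹ = [-959/4314 359/2157; -319/1438 -119/719]
x' = x̄ + K·y = [1078/2157, 600/719]
P' = (I − K·H)·P̄ = [659/2157 100/719; 100/719 219/719]

x' = [1078/2157, 600/719]
P' = [659/2157 100/719; 100/719 219/719]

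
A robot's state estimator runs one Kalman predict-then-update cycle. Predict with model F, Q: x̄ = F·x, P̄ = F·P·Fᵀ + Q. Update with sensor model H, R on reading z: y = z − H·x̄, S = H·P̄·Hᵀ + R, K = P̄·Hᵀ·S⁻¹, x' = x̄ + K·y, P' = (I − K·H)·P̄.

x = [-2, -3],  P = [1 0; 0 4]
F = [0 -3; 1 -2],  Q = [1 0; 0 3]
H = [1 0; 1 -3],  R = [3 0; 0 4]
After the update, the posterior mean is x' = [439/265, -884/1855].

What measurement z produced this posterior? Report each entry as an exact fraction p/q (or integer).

z = [1, 3]

x̄ = F·x = [9, 4]
P̄ = F·P·Fᵀ + Q = [37 24; 24 20]
S = H·P̄·Hᵀ + R = [40 -35; -35 77]
K = P̄·Hᵀ·S⁻¹ = [232/265 -3/53; 84/265 -120/371]
x' − x̄ = [-1946/265, -8304/1855] = K·y
y = (KᵀK)⁻¹·Kᵀ·(x' − x̄) = [-8, 6]
z = y + H·x̄ = [-8, 6] + [9, -3] = [1, 3]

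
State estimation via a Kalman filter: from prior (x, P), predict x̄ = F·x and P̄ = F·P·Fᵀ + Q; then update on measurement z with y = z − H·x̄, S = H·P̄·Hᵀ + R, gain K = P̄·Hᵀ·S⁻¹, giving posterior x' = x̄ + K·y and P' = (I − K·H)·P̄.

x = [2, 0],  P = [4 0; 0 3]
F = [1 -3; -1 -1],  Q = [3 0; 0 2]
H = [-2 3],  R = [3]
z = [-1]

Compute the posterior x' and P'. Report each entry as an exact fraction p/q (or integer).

x' = [-157/160, -167/160]
P' = [2631/160 1701/160; 1701/160 1151/160]

x̄ = F·x = [2, -2]
P̄ = F·P·Fᵀ + Q = [34 5; 5 9]
y = z − H·x̄ = [9]
S = H·P̄·Hᵀ + R = [160]
K = P̄·Hᵀ·S⁻¹ = [-53/160; 17/160]
x' = x̄ + K·y = [-157/160, -167/160]
P' = (I − K·H)·P̄ = [2631/160 1701/160; 1701/160 1151/160]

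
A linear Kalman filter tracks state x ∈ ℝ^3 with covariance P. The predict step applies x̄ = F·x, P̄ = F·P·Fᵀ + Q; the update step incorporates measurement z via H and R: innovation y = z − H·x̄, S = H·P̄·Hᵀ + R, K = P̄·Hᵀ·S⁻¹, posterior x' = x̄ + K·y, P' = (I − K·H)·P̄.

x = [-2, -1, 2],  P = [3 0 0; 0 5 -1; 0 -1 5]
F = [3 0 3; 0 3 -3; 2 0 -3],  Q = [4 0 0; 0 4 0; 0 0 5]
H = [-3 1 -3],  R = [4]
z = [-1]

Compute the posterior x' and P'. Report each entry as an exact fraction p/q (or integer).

x̄ = F·x = [0, -9, -10]
P̄ = F·P·Fᵀ + Q = [76 -54 -27; -54 112 54; -27 54 62]
y = z − H·x̄ = [-22]
S = H·P̄·Hᵀ + R = [872]
K = P̄·Hᵀ·S⁻¹ = [-201/872; 14/109; -51/872]
x' = x̄ + K·y = [2211/436, -1289/109, -3799/436]
P' = (I − K·H)·P̄ = [25871/872 -3072/109 -33795/872; -3072/109 10640/109 6600/109; -33795/872 6600/109 51463/872]

x' = [2211/436, -1289/109, -3799/436]
P' = [25871/872 -3072/109 -33795/872; -3072/109 10640/109 6600/109; -33795/872 6600/109 51463/872]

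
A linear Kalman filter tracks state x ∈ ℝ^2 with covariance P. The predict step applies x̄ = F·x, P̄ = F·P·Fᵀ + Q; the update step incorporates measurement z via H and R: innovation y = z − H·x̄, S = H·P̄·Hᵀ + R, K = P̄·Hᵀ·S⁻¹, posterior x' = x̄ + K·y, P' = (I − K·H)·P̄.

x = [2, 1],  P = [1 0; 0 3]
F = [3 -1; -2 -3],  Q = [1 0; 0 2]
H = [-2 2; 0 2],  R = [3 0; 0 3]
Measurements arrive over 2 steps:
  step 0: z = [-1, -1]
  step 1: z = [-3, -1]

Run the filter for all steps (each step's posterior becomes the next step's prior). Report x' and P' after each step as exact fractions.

step 0: x' = [1093/2535, -947/2535], P' = [1133/845 563/845; 563/845 593/845]
step 1: x' = [2712868/2104633, -671535/2104633], P' = [2089329/2104633 926868/2104633; 926868/2104633 1172343/2104633]

step 0: x̄ = F·x = [5, -7]
step 0: P̄ = F·P·Fᵀ + Q = [13 3; 3 33]
step 0: y = z − H·x̄ = [23, 13]
step 0: S = H·P̄·Hᵀ + R = [163 120; 120 135]
step 0: K = P̄·Hᵀ·S⁻¹ = [-76/169 1126/2535; 4/169 1186/2535]
step 0: x' = x̄ + K·y = [1093/2535, -947/2535]
step 0: P' = (I − K·H)·P̄ = [1133/845 563/845; 563/845 593/845]
step 1: x̄ = F·x = [4226/2535, 131/507]
step 1: P̄ = F·P·Fᵀ + Q = [8257/845 -1792/169; -1792/169 3663/169]
step 1: y = z − H·x̄ = [-463/2535, -769/507]
step 1: S = H·P̄·Hᵀ + R = [180503/845 21820/169; 21820/169 15159/169]
step 1: K = P̄·Hᵀ·S⁻¹ = [-774974/2104633 617912/2104633; 163650/2104633 781562/2104633]
step 1: x' = x̄ + K·y = [2712868/2104633, -671535/2104633]
step 1: P' = (I − K·H)·P̄ = [2089329/2104633 926868/2104633; 926868/2104633 1172343/2104633]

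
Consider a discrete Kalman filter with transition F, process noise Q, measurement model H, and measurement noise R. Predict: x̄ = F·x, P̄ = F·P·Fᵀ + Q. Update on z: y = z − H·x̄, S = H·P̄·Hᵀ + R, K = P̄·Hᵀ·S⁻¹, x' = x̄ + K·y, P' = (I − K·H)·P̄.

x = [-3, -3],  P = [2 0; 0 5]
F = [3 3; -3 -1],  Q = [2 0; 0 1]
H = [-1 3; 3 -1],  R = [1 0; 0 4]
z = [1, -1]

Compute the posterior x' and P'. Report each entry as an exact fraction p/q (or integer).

x' = [-7034/32871, 3335/10957]
P' = [17687/32871 2311/10957; 2311/10957 2073/10957]

x̄ = F·x = [-18, 12]
P̄ = F·P·Fᵀ + Q = [65 -33; -33 24]
y = z − H·x̄ = [-53, 65]
S = H·P̄·Hᵀ + R = [480 -597; -597 811]
K = P̄·Hᵀ·S⁻¹ = [3112/32871 3844/10957; 3908/10957 1215/10957]
x' = x̄ + K·y = [-7034/32871, 3335/10957]
P' = (I − K·H)·P̄ = [17687/32871 2311/10957; 2311/10957 2073/10957]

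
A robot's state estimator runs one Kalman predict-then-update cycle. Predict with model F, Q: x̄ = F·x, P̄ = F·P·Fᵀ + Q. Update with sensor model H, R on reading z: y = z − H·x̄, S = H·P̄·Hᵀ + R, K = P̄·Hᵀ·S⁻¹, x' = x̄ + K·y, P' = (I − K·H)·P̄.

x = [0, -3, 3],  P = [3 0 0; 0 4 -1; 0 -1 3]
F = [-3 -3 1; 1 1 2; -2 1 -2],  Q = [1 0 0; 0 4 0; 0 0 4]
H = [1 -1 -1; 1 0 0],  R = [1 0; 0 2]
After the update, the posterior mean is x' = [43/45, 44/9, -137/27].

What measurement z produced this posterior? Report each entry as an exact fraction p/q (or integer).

z = [1, 1]

x̄ = F·x = [12, 3, -9]
P̄ = F·P·Fᵀ + Q = [73 -10 -7; -10 19 -14; -7 -14 36]
S = H·P̄·Hᵀ + R = [135 90; 90 75]
K = P̄·Hᵀ·S⁻¹ = [4/45 13/15; -1/9 0; -103/135 37/45]
x' − x̄ = [-497/45, 17/9, 106/27] = K·y
y = (KᵀK)⁻¹·Kᵀ·(x' − x̄) = [-17, -11]
z = y + H·x̄ = [-17, -11] + [18, 12] = [1, 1]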